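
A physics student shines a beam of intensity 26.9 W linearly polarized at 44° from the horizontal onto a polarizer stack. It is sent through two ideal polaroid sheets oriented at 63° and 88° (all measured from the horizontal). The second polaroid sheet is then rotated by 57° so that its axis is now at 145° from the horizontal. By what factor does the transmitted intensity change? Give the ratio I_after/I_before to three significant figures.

Before rotation:
By Malus's law, I₁ = I₀ cos²(63° − 44°) = I₀ cos²(19°) = 0.894 I₀.
I₂ = I₁ cos²(88° − 63°) = 0.894 I₀ · cos²(25°) = 0.7343 I₀.
After rotation:
I₁ = I₀ cos²(63° − 44°) = I₀ cos²(19°) = 0.894 I₀.
I₂ = I₁ cos²(145° − 63°) = 0.894 I₀ · cos²(82°) = 0.01732 I₀.
Ratio = 0.01732 / 0.7343 = 0.02358.

I_new/I_old ≈ 0.0236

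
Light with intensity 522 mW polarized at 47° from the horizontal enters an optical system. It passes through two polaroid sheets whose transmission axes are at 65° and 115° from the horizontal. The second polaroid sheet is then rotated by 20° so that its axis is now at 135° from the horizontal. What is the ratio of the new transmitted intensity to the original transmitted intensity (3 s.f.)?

I_new/I_old ≈ 0.283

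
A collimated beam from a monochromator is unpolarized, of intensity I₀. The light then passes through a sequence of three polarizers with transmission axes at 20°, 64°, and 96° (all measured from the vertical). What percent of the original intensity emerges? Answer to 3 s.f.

Unpolarized light through the first polarizer → I₁ = ½ I₀, now polarized at 20°.
I₂ = I₁ cos²(64° − 20°) = 0.5 I₀ · cos²(44°) = 0.2587 I₀.
I₃ = I₂ cos²(96° − 64°) = 0.2587 I₀ · cos²(32°) = 0.1861 I₀.
That is 18.61% of the incident intensity.

≈ 18.6%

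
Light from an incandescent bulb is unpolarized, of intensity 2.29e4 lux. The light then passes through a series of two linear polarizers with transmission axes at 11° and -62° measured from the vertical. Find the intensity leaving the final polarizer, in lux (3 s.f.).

Unpolarized light through the first polarizer → I₁ = 2.29e4 lux/2 = 1.145e+04 lux, polarized at 11°.
I₂ = I₁ · cos²(73°) = 1.145e+04 · 0.08548 = 978.8 lux.

I ≈ 979 lux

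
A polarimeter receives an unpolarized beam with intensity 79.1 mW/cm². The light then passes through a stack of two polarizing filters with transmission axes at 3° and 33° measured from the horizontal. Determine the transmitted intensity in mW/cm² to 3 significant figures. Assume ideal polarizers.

I ≈ 29.7 mW/cm²

Unpolarized light through the first polarizer → I₁ = 79.1 mW/cm²/2 = 39.55 mW/cm², polarized at 3°.
I₂ = I₁ · cos²(30°) = 39.55 · 0.75 = 29.66 mW/cm².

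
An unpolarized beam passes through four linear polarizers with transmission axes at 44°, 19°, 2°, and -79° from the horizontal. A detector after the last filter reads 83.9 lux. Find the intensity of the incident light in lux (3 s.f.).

Unpolarized light through the first polarizer → I₁ = ½ I₀, now polarized at 44°.
I₂ = I₁ cos²(19° − 44°) = 0.5 I₀ · cos²(25°) = 0.4107 I₀.
I₃ = I₂ cos²(2° − 19°) = 0.4107 I₀ · cos²(17°) = 0.3756 I₀.
I₄ = I₃ cos²(-79° − 2°) = 0.3756 I₀ · cos²(81°) = 0.009191 I₀.
So 83.9 lux = 0.009191 I₀, giving I₀ = 83.9/0.009191 = 9128 lux.

I₀ ≈ 9130 lux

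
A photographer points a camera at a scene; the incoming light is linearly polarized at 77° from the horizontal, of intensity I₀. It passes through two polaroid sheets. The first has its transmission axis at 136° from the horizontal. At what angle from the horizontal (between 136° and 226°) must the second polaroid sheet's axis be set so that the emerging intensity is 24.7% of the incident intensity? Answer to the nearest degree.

I₁ = I₀ cos²(136° − 77°) = I₀ cos²(59°) = 0.2653 I₀.
Need I₂/I₀ = 0.247, so cos²(θ − 136°) = 0.247 / 0.2653 = 0.9311.
θ − 136° = arccos(√0.9311) = 15.2°, giving θ ≈ 136 + 15.2 = 151.2°.

θ ≈ 151°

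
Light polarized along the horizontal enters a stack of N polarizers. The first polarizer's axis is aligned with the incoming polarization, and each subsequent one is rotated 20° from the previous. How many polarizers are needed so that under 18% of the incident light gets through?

N = 15

First polarizer is aligned with the polarization: full transmission.
Each further stage multiplies by cos²(20°) = 0.883.
After N polarizers: T = 0.883^(N−1). Require T < 0.18 ⇒ N−1 > ln(0.18)/ln(0.883) = 13.78, so N−1 ≥ 14 and N = 15.
Check: N=15 gives T = 0.1752 < 0.18; N=14 gives T = 0.1984.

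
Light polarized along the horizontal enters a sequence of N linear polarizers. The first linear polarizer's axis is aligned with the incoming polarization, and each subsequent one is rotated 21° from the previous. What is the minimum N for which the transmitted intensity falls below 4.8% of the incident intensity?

First polarizer is aligned with the polarization: full transmission.
Each further stage multiplies by cos²(21°) = 0.8716.
After N polarizers: T = 0.8716^(N−1). Require T < 0.048 ⇒ N−1 > ln(0.048)/ln(0.8716) = 22.09, so N−1 ≥ 23 and N = 24.
Check: N=24 gives T = 0.04236 < 0.048; N=23 gives T = 0.0486.

N = 24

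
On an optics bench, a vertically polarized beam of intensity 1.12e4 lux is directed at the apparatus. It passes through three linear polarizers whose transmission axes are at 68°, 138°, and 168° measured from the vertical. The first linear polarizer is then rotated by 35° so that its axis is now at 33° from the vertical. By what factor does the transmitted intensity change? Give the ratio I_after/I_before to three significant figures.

I_new/I_old ≈ 2.87

Before rotation:
By Malus's law, I₁ = I₀ cos²(68° − 0°) = I₀ cos²(68°) = 0.1403 I₀.
I₂ = I₁ cos²(138° − 68°) = 0.1403 I₀ · cos²(70°) = 0.01642 I₀.
I₃ = I₂ cos²(168° − 138°) = 0.01642 I₀ · cos²(30°) = 0.01231 I₀.
After rotation:
I₁ = I₀ cos²(33° − 0°) = I₀ cos²(33°) = 0.7034 I₀.
Angle between axes 1 and 2: 75°. I₂ = 0.7034 I₀ · cos²(75°) = 0.04712 I₀.
I₃ = I₂ cos²(168° − 138°) = 0.04712 I₀ · cos²(30°) = 0.03534 I₀.
Ratio = 0.03534 / 0.01231 = 2.87.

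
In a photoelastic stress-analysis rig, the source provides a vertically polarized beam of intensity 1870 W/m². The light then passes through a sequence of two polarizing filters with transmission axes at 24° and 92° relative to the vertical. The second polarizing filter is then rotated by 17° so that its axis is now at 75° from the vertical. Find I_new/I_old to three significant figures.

I_new/I_old ≈ 2.82

Before rotation:
By Malus's law, I₁ = I₀ cos²(24° − 0°) = I₀ cos²(24°) = 0.8346 I₀.
I₂ = I₁ cos²(92° − 24°) = 0.8346 I₀ · cos²(68°) = 0.1171 I₀.
After rotation:
I₁ = I₀ cos²(24° − 0°) = I₀ cos²(24°) = 0.8346 I₀.
I₂ = I₁ cos²(75° − 24°) = 0.8346 I₀ · cos²(51°) = 0.3305 I₀.
Ratio = 0.3305 / 0.1171 = 2.822.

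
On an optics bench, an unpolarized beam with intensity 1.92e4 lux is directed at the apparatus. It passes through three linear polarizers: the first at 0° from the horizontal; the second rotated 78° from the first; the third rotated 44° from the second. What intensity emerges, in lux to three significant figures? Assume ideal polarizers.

I ≈ 215 lux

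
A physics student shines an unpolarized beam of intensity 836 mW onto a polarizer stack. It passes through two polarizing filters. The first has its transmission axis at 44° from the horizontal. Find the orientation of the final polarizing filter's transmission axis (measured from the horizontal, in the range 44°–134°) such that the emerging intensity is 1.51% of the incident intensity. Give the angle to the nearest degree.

θ ≈ 124°

Unpolarized light through the first polarizer → I₁ = ½ I₀, now polarized at 44°.
Need I₂/I₀ = 0.0151, so cos²(θ − 44°) = 0.0151 / 0.5 = 0.0302.
θ − 44° = arccos(√0.0302) = 80.0°, giving θ ≈ 44 + 80.0 = 124.0°.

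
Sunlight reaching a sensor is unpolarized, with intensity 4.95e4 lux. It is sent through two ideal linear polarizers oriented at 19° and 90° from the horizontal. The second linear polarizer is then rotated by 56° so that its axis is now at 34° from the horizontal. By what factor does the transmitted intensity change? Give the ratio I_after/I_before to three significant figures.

I_new/I_old ≈ 8.80

Before rotation:
Unpolarized light through the first polarizer → I₁ = ½ I₀, now polarized at 19°.
I₂ = I₁ cos²(90° − 19°) = 0.5 I₀ · cos²(71°) = 0.053 I₀.
After rotation:
Unpolarized light through the first polarizer → I₁ = ½ I₀, now polarized at 19°.
I₂ = I₁ cos²(34° − 19°) = 0.5 I₀ · cos²(15°) = 0.4665 I₀.
Ratio = 0.4665 / 0.053 = 8.802.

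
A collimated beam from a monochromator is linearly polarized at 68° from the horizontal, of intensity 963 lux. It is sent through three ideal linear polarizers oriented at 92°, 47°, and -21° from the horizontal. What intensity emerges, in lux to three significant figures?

I₁ = 963 lux · cos²(24°) = 803.7 lux.
I₂ = I₁ · cos²(45°) = 803.7 · 0.5 = 401.8 lux.
I₃ = I₂ · cos²(68°) = 401.8 · 0.1403 = 56.39 lux.

I ≈ 56.4 lux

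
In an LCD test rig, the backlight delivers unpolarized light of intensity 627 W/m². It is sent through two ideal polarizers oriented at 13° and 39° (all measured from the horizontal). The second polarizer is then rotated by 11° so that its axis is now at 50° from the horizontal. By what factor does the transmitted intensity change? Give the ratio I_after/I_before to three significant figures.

I_new/I_old ≈ 0.790

Before rotation:
Unpolarized light through the first polarizer → I₁ = ½ I₀, now polarized at 13°.
I₂ = I₁ cos²(39° − 13°) = 0.5 I₀ · cos²(26°) = 0.4039 I₀.
After rotation:
Unpolarized light through the first polarizer → I₁ = ½ I₀, now polarized at 13°.
I₂ = I₁ cos²(50° − 13°) = 0.5 I₀ · cos²(37°) = 0.3189 I₀.
Ratio = 0.3189 / 0.4039 = 0.7895.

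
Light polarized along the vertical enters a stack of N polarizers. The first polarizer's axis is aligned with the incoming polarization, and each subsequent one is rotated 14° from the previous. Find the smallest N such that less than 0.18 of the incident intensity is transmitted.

N = 30

First polarizer is aligned with the polarization: full transmission.
Each further stage multiplies by cos²(14°) = 0.9415.
After N polarizers: T = 0.9415^(N−1). Require T < 0.18 ⇒ N−1 > ln(0.18)/ln(0.9415) = 28.43, so N−1 ≥ 29 and N = 30.
Check: N=30 gives T = 0.174 < 0.18; N=29 gives T = 0.1848.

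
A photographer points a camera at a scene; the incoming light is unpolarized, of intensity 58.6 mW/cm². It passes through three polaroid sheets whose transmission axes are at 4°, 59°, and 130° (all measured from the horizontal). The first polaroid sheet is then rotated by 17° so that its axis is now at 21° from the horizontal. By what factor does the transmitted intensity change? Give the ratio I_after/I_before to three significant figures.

I_new/I_old ≈ 1.89

Before rotation:
Unpolarized light through the first polarizer → I₁ = ½ I₀, now polarized at 4°.
I₂ = I₁ cos²(59° − 4°) = 0.5 I₀ · cos²(55°) = 0.1645 I₀.
I₃ = I₂ cos²(130° − 59°) = 0.1645 I₀ · cos²(71°) = 0.01744 I₀.
After rotation:
Unpolarized light through the first polarizer → I₁ = ½ I₀, now polarized at 21°.
I₂ = I₁ cos²(59° − 21°) = 0.5 I₀ · cos²(38°) = 0.3105 I₀.
I₃ = I₂ cos²(130° − 59°) = 0.3105 I₀ · cos²(71°) = 0.03291 I₀.
Ratio = 0.03291 / 0.01744 = 1.887.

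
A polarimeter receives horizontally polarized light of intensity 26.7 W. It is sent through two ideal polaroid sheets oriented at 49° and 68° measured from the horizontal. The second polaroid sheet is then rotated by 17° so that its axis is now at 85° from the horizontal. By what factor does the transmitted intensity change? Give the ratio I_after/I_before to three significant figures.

Before rotation:
I₁ = I₀ cos²(49° − 0°) = I₀ cos²(49°) = 0.4304 I₀.
I₂ = I₁ cos²(68° − 49°) = 0.4304 I₀ · cos²(19°) = 0.3848 I₀.
After rotation:
I₁ = I₀ cos²(49° − 0°) = I₀ cos²(49°) = 0.4304 I₀.
I₂ = I₁ cos²(85° − 49°) = 0.4304 I₀ · cos²(36°) = 0.2817 I₀.
Ratio = 0.2817 / 0.3848 = 0.7321.

I_new/I_old ≈ 0.732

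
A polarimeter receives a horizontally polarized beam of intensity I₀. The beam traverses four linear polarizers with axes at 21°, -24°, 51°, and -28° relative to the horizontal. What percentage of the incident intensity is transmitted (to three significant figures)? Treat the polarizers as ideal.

≈ 0.106%

I₁ = I₀ cos²(21° − 0°) = I₀ cos²(21°) = 0.8716 I₀.
I₂ = I₁ cos²(-24° − 21°) = 0.8716 I₀ · cos²(45°) = 0.4358 I₀.
I₃ = I₂ cos²(51° + 24°) = 0.4358 I₀ · cos²(75°) = 0.02919 I₀.
I₄ = I₃ cos²(-28° − 51°) = 0.02919 I₀ · cos²(79°) = 0.001063 I₀.
That is 0.1063% of the incident intensity.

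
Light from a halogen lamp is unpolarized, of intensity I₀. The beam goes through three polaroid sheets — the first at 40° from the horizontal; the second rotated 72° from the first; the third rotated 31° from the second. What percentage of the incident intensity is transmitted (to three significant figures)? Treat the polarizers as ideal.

Unpolarized light through the first polarizer → I₁ = ½ I₀, now polarized at 40°.
I₂ = I₁ cos²(72°) = 0.5 · 0.09549 I₀ = 0.04775 I₀.
I₃ = I₂ cos²(31°) = 0.04775 · 0.7347 I₀ = 0.03508 I₀.
That is 3.508% of the incident intensity.

≈ 3.51%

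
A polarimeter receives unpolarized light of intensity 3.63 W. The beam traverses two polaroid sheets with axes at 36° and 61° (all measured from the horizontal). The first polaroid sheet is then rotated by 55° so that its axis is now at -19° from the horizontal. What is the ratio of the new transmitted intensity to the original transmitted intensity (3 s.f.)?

Before rotation:
Unpolarized light through the first polarizer → I₁ = ½ I₀, now polarized at 36°.
I₂ = I₁ cos²(61° − 36°) = 0.5 I₀ · cos²(25°) = 0.4107 I₀.
After rotation:
Unpolarized light through the first polarizer → I₁ = ½ I₀, now polarized at -19°.
I₂ = I₁ cos²(61° + 19°) = 0.5 I₀ · cos²(80°) = 0.01508 I₀.
Ratio = 0.01508 / 0.4107 = 0.03671.

I_new/I_old ≈ 0.0367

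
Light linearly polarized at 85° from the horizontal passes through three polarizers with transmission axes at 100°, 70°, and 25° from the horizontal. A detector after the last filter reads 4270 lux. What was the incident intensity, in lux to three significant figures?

I₀ ≈ 1.22e4 lux

By Malus's law, I₁ = I₀ cos²(100° − 85°) = I₀ cos²(15°) = 0.933 I₀.
I₂ = I₁ cos²(70° − 100°) = 0.933 I₀ · cos²(30°) = 0.6998 I₀.
I₃ = I₂ cos²(25° − 70°) = 0.6998 I₀ · cos²(45°) = 0.3499 I₀.
So 4270 lux = 0.3499 I₀, giving I₀ = 4270/0.3499 = 1.22e+04 lux.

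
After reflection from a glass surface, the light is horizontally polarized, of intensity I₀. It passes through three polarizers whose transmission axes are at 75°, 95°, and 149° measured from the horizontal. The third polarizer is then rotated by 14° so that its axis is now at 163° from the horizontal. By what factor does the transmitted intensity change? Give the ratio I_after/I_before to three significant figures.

Before rotation:
I₁ = I₀ cos²(75° − 0°) = I₀ cos²(75°) = 0.06699 I₀.
I₂ = I₁ cos²(95° − 75°) = 0.06699 I₀ · cos²(20°) = 0.05915 I₀.
I₃ = I₂ cos²(149° − 95°) = 0.05915 I₀ · cos²(54°) = 0.02044 I₀.
After rotation:
I₁ = I₀ cos²(75° − 0°) = I₀ cos²(75°) = 0.06699 I₀.
I₂ = I₁ cos²(95° − 75°) = 0.06699 I₀ · cos²(20°) = 0.05915 I₀.
I₃ = I₂ cos²(163° − 95°) = 0.05915 I₀ · cos²(68°) = 0.008301 I₀.
Ratio = 0.008301 / 0.02044 = 0.4062.

I_new/I_old ≈ 0.406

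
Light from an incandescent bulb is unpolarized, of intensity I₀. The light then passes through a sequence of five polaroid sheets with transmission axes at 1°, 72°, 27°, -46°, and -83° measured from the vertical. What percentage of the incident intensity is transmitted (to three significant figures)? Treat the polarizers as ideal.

Unpolarized light through the first polarizer → I₁ = ½ I₀, now polarized at 1°.
I₂ = I₁ cos²(72° − 1°) = 0.5 I₀ · cos²(71°) = 0.053 I₀.
I₃ = I₂ cos²(27° − 72°) = 0.053 I₀ · cos²(45°) = 0.0265 I₀.
I₄ = I₃ cos²(-46° − 27°) = 0.0265 I₀ · cos²(73°) = 0.002265 I₀.
I₅ = I₄ cos²(-83° + 46°) = 0.002265 I₀ · cos²(37°) = 0.001445 I₀.
That is 0.1445% of the incident intensity.

≈ 0.144%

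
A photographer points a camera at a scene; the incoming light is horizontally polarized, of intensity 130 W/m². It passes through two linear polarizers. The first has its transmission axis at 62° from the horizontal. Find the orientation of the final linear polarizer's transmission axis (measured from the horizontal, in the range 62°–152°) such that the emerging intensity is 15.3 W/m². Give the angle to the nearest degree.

I₁ = I₀ cos²(62° − 0°) = I₀ cos²(62°) = 0.2204 I₀.
Target fraction: 15.3 / 130 W/m² = 0.1177 of I₀.
Need I₂/I₀ = 0.1177, so cos²(θ − 62°) = 0.1177 / 0.2204 = 0.534.
θ − 62° = arccos(√0.534) = 43.1°, giving θ ≈ 62 + 43.1 = 105.1°.

θ ≈ 105°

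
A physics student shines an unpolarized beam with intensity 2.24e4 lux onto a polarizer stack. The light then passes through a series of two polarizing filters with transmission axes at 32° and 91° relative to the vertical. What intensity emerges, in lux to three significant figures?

Unpolarized light through the first polarizer → I₁ = 2.24e4 lux/2 = 1.12e+04 lux, polarized at 32°.
I₂ = I₁ · cos²(59°) = 1.12e+04 · 0.2653 = 2971 lux.

I ≈ 2970 lux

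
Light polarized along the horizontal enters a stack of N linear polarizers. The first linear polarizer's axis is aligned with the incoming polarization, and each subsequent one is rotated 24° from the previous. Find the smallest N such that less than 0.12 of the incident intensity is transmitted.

First polarizer is aligned with the polarization: full transmission.
Each further stage multiplies by cos²(24°) = 0.8346.
After N polarizers: T = 0.8346^(N−1). Require T < 0.12 ⇒ N−1 > ln(0.12)/ln(0.8346) = 11.72, so N−1 ≥ 12 and N = 13.
Check: N=13 gives T = 0.1142 < 0.12; N=12 gives T = 0.1368.

N = 13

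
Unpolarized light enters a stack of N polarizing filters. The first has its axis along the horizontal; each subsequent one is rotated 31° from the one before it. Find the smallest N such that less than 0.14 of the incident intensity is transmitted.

N = 6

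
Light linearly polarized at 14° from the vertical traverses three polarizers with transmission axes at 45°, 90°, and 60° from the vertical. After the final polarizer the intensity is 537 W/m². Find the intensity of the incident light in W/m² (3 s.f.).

By Malus's law, I₁ = I₀ cos²(45° − 14°) = I₀ cos²(31°) = 0.7347 I₀.
I₂ = I₁ cos²(90° − 45°) = 0.7347 I₀ · cos²(45°) = 0.3674 I₀.
I₃ = I₂ cos²(60° − 90°) = 0.3674 I₀ · cos²(30°) = 0.2755 I₀.
So 537 W/m² = 0.2755 I₀, giving I₀ = 537/0.2755 = 1949 W/m².

I₀ ≈ 1950 W/m²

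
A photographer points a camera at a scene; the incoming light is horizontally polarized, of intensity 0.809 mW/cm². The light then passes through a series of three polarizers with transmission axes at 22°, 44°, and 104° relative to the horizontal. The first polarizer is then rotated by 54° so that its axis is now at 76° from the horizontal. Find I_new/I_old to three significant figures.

I_new/I_old ≈ 0.0570

Before rotation:
I₁ = I₀ cos²(22° − 0°) = I₀ cos²(22°) = 0.8597 I₀.
I₂ = I₁ cos²(44° − 22°) = 0.8597 I₀ · cos²(22°) = 0.739 I₀.
I₃ = I₂ cos²(104° − 44°) = 0.739 I₀ · cos²(60°) = 0.1848 I₀.
After rotation:
I₁ = I₀ cos²(76° − 0°) = I₀ cos²(76°) = 0.05853 I₀.
I₂ = I₁ cos²(44° − 76°) = 0.05853 I₀ · cos²(32°) = 0.04209 I₀.
I₃ = I₂ cos²(104° − 44°) = 0.04209 I₀ · cos²(60°) = 0.01052 I₀.
Ratio = 0.01052 / 0.1848 = 0.05695.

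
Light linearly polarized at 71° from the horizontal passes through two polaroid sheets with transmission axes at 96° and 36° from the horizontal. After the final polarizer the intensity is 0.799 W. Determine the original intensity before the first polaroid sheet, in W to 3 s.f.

I₀ ≈ 3.89 W

I₁ = I₀ cos²(96° − 71°) = I₀ cos²(25°) = 0.8214 I₀.
I₂ = I₁ cos²(36° − 96°) = 0.8214 I₀ · cos²(60°) = 0.2053 I₀.
So 0.799 W = 0.2053 I₀, giving I₀ = 0.799/0.2053 = 3.891 W.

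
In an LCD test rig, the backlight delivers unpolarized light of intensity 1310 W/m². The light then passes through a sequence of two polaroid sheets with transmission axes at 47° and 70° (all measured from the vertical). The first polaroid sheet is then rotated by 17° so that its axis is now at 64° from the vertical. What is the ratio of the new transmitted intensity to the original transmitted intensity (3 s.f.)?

Before rotation:
Unpolarized light through the first polarizer → I₁ = ½ I₀, now polarized at 47°.
I₂ = I₁ cos²(70° − 47°) = 0.5 I₀ · cos²(23°) = 0.4237 I₀.
After rotation:
Unpolarized light through the first polarizer → I₁ = ½ I₀, now polarized at 64°.
I₂ = I₁ cos²(70° − 64°) = 0.5 I₀ · cos²(6°) = 0.4945 I₀.
Ratio = 0.4945 / 0.4237 = 1.167.

I_new/I_old ≈ 1.17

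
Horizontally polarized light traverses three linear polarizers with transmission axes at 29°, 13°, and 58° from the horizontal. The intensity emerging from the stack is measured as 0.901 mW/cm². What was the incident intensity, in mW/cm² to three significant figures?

By Malus's law, I₁ = I₀ cos²(29° − 0°) = I₀ cos²(29°) = 0.765 I₀.
I₂ = I₁ cos²(13° − 29°) = 0.765 I₀ · cos²(16°) = 0.7068 I₀.
I₃ = I₂ cos²(58° − 13°) = 0.7068 I₀ · cos²(45°) = 0.3534 I₀.
So 0.901 mW/cm² = 0.3534 I₀, giving I₀ = 0.901/0.3534 = 2.549 mW/cm².

I₀ ≈ 2.55 mW/cm²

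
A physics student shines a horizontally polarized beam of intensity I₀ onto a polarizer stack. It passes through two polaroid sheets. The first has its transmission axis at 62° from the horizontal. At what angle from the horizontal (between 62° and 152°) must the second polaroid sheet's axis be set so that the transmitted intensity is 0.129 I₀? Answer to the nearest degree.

θ ≈ 102°

I₁ = I₀ cos²(62° − 0°) = I₀ cos²(62°) = 0.2204 I₀.
Need I₂/I₀ = 0.129, so cos²(θ − 62°) = 0.129 / 0.2204 = 0.5853.
θ − 62° = arccos(√0.5853) = 40.1°, giving θ ≈ 62 + 40.1 = 102.1°.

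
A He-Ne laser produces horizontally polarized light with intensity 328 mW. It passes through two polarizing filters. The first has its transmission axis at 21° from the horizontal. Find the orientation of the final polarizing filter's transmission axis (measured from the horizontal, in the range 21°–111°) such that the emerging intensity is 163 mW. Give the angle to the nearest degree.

By Malus's law, I₁ = I₀ cos²(21° − 0°) = I₀ cos²(21°) = 0.8716 I₀.
Target fraction: 163 / 328 mW = 0.497 of I₀.
Need I₂/I₀ = 0.497, so cos²(θ − 21°) = 0.497 / 0.8716 = 0.5702.
θ − 21° = arccos(√0.5702) = 41.0°, giving θ ≈ 21 + 41.0 = 62.0°.

θ ≈ 62°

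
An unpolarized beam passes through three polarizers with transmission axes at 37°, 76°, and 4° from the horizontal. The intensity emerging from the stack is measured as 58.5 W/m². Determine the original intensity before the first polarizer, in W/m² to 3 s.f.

Unpolarized light through the first polarizer → I₁ = ½ I₀, now polarized at 37°.
I₂ = I₁ cos²(76° − 37°) = 0.5 I₀ · cos²(39°) = 0.302 I₀.
I₃ = I₂ cos²(4° − 76°) = 0.302 I₀ · cos²(72°) = 0.02884 I₀.
So 58.5 W/m² = 0.02884 I₀, giving I₀ = 58.5/0.02884 = 2029 W/m².

I₀ ≈ 2030 W/m²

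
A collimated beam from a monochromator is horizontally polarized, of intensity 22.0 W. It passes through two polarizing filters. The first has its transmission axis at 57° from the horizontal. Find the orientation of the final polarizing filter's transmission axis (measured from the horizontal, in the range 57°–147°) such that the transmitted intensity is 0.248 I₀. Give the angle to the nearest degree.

θ ≈ 81°

By Malus's law, I₁ = I₀ cos²(57° − 0°) = I₀ cos²(57°) = 0.2966 I₀.
Need I₂/I₀ = 0.248, so cos²(θ − 57°) = 0.248 / 0.2966 = 0.8361.
θ − 57° = arccos(√0.8361) = 23.9°, giving θ ≈ 57 + 23.9 = 80.9°.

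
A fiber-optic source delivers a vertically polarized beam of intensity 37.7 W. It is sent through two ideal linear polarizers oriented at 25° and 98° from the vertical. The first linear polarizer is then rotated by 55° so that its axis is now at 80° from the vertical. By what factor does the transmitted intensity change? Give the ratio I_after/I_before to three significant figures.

I_new/I_old ≈ 0.388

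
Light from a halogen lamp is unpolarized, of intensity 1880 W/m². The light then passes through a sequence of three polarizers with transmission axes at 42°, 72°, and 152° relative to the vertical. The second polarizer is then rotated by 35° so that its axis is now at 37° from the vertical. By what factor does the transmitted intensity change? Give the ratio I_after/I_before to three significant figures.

I_new/I_old ≈ 7.84

Before rotation:
Unpolarized light through the first polarizer → I₁ = ½ I₀, now polarized at 42°.
I₂ = I₁ cos²(72° − 42°) = 0.5 I₀ · cos²(30°) = 0.375 I₀.
I₃ = I₂ cos²(152° − 72°) = 0.375 I₀ · cos²(80°) = 0.01131 I₀.
After rotation:
Unpolarized light through the first polarizer → I₁ = ½ I₀, now polarized at 42°.
I₂ = I₁ cos²(37° − 42°) = 0.5 I₀ · cos²(5°) = 0.4962 I₀.
Angle between axes 2 and 3: 65°. I₃ = 0.4962 I₀ · cos²(65°) = 0.08862 I₀.
Ratio = 0.08862 / 0.01131 = 7.838.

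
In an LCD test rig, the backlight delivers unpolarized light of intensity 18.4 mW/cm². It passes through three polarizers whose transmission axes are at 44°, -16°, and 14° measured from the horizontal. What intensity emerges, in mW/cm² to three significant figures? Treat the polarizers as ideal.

Unpolarized light through the first polarizer → I₁ = 18.4 mW/cm²/2 = 9.2 mW/cm², polarized at 44°.
I₂ = I₁ · cos²(60°) = 9.2 · 0.25 = 2.3 mW/cm².
I₃ = I₂ · cos²(30°) = 2.3 · 0.75 = 1.725 mW/cm².

I ≈ 1.73 mW/cm²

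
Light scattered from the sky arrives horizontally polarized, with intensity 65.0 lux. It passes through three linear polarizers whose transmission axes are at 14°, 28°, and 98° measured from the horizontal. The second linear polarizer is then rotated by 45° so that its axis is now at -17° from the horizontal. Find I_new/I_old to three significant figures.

Before rotation:
I₁ = I₀ cos²(14° − 0°) = I₀ cos²(14°) = 0.9415 I₀.
I₂ = I₁ cos²(28° − 14°) = 0.9415 I₀ · cos²(14°) = 0.8864 I₀.
I₃ = I₂ cos²(98° − 28°) = 0.8864 I₀ · cos²(70°) = 0.1037 I₀.
After rotation:
I₁ = I₀ cos²(14° − 0°) = I₀ cos²(14°) = 0.9415 I₀.
I₂ = I₁ cos²(-17° − 14°) = 0.9415 I₀ · cos²(31°) = 0.6917 I₀.
Angle between axes 2 and 3: 65°. I₃ = 0.6917 I₀ · cos²(65°) = 0.1235 I₀.
Ratio = 0.1235 / 0.1037 = 1.192.

I_new/I_old ≈ 1.19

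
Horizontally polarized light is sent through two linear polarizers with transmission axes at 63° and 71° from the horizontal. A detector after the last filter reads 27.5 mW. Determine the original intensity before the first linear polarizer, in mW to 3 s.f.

I₀ ≈ 136 mW

By Malus's law, I₁ = I₀ cos²(63° − 0°) = I₀ cos²(63°) = 0.2061 I₀.
I₂ = I₁ cos²(71° − 63°) = 0.2061 I₀ · cos²(8°) = 0.2021 I₀.
So 27.5 mW = 0.2021 I₀, giving I₀ = 27.5/0.2021 = 136.1 mW.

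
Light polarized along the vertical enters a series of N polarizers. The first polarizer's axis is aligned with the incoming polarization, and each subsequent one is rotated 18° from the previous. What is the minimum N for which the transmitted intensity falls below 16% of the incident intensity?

N = 20

First polarizer is aligned with the polarization: full transmission.
Each further stage multiplies by cos²(18°) = 0.9045.
After N polarizers: T = 0.9045^(N−1). Require T < 0.16 ⇒ N−1 > ln(0.16)/ln(0.9045) = 18.26, so N−1 ≥ 19 and N = 20.
Check: N=20 gives T = 0.1485 < 0.16; N=19 gives T = 0.1642.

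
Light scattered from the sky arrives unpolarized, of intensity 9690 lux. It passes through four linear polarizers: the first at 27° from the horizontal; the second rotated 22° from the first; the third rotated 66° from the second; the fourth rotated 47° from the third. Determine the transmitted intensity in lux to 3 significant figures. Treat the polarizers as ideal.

I ≈ 320 lux

Unpolarized light through the first polarizer → I₁ = 9690 lux/2 = 4845 lux, polarized at 27°.
I₂ = I₁ · cos²(22°) = 4845 · 0.8597 = 4165 lux.
I₃ = I₂ · cos²(66°) = 4165 · 0.1654 = 689.1 lux.
I₄ = I₃ · cos²(47°) = 689.1 · 0.4651 = 320.5 lux.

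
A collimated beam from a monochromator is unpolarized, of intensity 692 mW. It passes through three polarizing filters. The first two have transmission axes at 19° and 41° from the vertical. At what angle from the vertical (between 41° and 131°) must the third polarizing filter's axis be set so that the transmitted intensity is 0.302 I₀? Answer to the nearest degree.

θ ≈ 74°

Unpolarized light through the first polarizer → I₁ = ½ I₀, now polarized at 19°.
I₂ = I₁ cos²(41° − 19°) = 0.5 I₀ · cos²(22°) = 0.4298 I₀.
Need I₃/I₀ = 0.302, so cos²(θ − 41°) = 0.302 / 0.4298 = 0.7026.
θ − 41° = arccos(√0.7026) = 33.0°, giving θ ≈ 41 + 33.0 = 74.0°.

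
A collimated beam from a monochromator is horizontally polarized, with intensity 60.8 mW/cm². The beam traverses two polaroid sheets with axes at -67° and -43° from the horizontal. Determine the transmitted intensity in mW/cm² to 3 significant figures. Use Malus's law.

I ≈ 7.75 mW/cm²

By Malus's law, I₁ = 60.8 mW/cm² · cos²(67°) = 9.282 mW/cm².
I₂ = I₁ · cos²(24°) = 9.282 · 0.8346 = 7.747 mW/cm².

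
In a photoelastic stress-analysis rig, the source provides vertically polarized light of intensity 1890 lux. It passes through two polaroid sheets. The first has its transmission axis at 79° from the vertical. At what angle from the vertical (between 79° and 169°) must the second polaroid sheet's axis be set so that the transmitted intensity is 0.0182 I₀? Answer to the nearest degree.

θ ≈ 124°

I₁ = I₀ cos²(79° − 0°) = I₀ cos²(79°) = 0.03641 I₀.
Need I₂/I₀ = 0.0182, so cos²(θ − 79°) = 0.0182 / 0.03641 = 0.4999.
θ − 79° = arccos(√0.4999) = 45.0°, giving θ ≈ 79 + 45.0 = 124.0°.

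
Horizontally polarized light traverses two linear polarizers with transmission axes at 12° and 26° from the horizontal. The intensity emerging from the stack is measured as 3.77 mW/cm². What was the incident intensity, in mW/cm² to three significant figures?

I₁ = I₀ cos²(12° − 0°) = I₀ cos²(12°) = 0.9568 I₀.
I₂ = I₁ cos²(26° − 12°) = 0.9568 I₀ · cos²(14°) = 0.9008 I₀.
So 3.77 mW/cm² = 0.9008 I₀, giving I₀ = 3.77/0.9008 = 4.185 mW/cm².

I₀ ≈ 4.19 mW/cm²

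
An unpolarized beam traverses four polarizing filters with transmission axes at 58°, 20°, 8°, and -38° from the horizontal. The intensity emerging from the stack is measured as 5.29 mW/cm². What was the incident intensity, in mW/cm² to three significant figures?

Unpolarized light through the first polarizer → I₁ = ½ I₀, now polarized at 58°.
I₂ = I₁ cos²(20° − 58°) = 0.5 I₀ · cos²(38°) = 0.3105 I₀.
I₃ = I₂ cos²(8° − 20°) = 0.3105 I₀ · cos²(12°) = 0.2971 I₀.
I₄ = I₃ cos²(-38° − 8°) = 0.2971 I₀ · cos²(46°) = 0.1433 I₀.
So 5.29 mW/cm² = 0.1433 I₀, giving I₀ = 5.29/0.1433 = 36.9 mW/cm².

I₀ ≈ 36.9 mW/cm²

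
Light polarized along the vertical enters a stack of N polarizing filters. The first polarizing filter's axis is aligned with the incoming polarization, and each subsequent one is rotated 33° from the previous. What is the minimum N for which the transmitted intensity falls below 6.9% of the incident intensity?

N = 9

First polarizer is aligned with the polarization: full transmission.
Each further stage multiplies by cos²(33°) = 0.7034.
After N polarizers: T = 0.7034^(N−1). Require T < 0.069 ⇒ N−1 > ln(0.069)/ln(0.7034) = 7.60, so N−1 ≥ 8 and N = 9.
Check: N=9 gives T = 0.0599 < 0.069; N=8 gives T = 0.08517.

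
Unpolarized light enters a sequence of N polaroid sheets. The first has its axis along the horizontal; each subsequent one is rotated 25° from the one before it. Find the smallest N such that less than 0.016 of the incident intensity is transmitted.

First polarizer halves the unpolarized light: factor 1/2.
Each further stage multiplies by cos²(25°) = 0.8214.
After N polarizers: T = 0.5·0.8214^(N−1). Require T < 0.016 ⇒ N−1 > ln(0.016/0.5)/ln(0.8214) = 17.49, so N−1 ≥ 18 and N = 19.
Check: N=19 gives T = 0.01448 < 0.016; N=18 gives T = 0.01763.

N = 19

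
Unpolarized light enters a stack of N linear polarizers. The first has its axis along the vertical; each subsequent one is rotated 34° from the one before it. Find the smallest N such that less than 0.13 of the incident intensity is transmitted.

N = 5

First polarizer halves the unpolarized light: factor 1/2.
Each further stage multiplies by cos²(34°) = 0.6873.
After N polarizers: T = 0.5·0.6873^(N−1). Require T < 0.13 ⇒ N−1 > ln(0.13/0.5)/ln(0.6873) = 3.59, so N−1 ≥ 4 and N = 5.
Check: N=5 gives T = 0.1116 < 0.13; N=4 gives T = 0.1623.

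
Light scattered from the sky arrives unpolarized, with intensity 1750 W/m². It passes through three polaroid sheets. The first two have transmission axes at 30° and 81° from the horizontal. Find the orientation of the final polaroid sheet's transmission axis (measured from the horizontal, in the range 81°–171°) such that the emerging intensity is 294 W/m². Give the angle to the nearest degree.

θ ≈ 104°

Unpolarized light through the first polarizer → I₁ = ½ I₀, now polarized at 30°.
I₂ = I₁ cos²(81° − 30°) = 0.5 I₀ · cos²(51°) = 0.198 I₀.
Target fraction: 294 / 1750 W/m² = 0.168 of I₀.
Need I₃/I₀ = 0.168, so cos²(θ − 81°) = 0.168 / 0.198 = 0.8484.
θ − 81° = arccos(√0.8484) = 22.9°, giving θ ≈ 81 + 22.9 = 103.9°.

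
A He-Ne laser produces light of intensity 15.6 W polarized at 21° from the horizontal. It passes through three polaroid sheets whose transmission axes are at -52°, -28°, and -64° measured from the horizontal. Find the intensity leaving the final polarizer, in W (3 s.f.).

By Malus's law, I₁ = 15.6 W · cos²(73°) = 1.334 W.
I₂ = I₁ · cos²(24°) = 1.334 · 0.8346 = 1.113 W.
I₃ = I₂ · cos²(36°) = 1.113 · 0.6545 = 0.7284 W.

I ≈ 0.728 W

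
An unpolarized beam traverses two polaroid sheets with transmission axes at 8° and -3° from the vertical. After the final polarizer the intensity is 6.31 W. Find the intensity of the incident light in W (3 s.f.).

Unpolarized light through the first polarizer → I₁ = ½ I₀, now polarized at 8°.
I₂ = I₁ cos²(-3° − 8°) = 0.5 I₀ · cos²(11°) = 0.4818 I₀.
So 6.31 W = 0.4818 I₀, giving I₀ = 6.31/0.4818 = 13.1 W.

I₀ ≈ 13.1 W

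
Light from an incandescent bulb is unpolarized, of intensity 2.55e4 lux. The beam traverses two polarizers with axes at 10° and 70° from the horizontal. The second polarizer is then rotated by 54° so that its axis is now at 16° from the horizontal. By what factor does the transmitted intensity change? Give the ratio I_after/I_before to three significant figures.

Before rotation:
Unpolarized light through the first polarizer → I₁ = ½ I₀, now polarized at 10°.
I₂ = I₁ cos²(70° − 10°) = 0.5 I₀ · cos²(60°) = 0.125 I₀.
After rotation:
Unpolarized light through the first polarizer → I₁ = ½ I₀, now polarized at 10°.
I₂ = I₁ cos²(16° − 10°) = 0.5 I₀ · cos²(6°) = 0.4945 I₀.
Ratio = 0.4945 / 0.125 = 3.956.

I_new/I_old ≈ 3.96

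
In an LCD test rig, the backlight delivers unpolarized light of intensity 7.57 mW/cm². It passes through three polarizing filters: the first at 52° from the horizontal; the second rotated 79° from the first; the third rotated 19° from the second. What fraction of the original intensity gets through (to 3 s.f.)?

I/I₀ ≈ 0.0163

Unpolarized light through the first polarizer → I₁ = 7.57 mW/cm²/2 = 3.785 mW/cm², polarized at 52°.
I₂ = I₁ · cos²(79°) = 3.785 · 0.03641 = 0.1378 mW/cm².
I₃ = I₂ · cos²(19°) = 0.1378 · 0.894 = 0.1232 mW/cm².
Transmitted fraction = 0.01627.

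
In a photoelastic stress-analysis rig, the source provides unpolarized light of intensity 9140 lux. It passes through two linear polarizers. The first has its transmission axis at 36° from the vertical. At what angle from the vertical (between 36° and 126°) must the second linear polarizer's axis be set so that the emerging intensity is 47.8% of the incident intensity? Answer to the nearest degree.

θ ≈ 48°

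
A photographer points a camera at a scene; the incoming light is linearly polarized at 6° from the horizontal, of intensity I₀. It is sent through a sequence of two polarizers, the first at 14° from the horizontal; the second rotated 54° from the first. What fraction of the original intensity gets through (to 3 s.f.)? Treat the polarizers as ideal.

≈ 0.339 I₀

I₁ = I₀ cos²(14° − 6°) = I₀ cos²(8°) = 0.9806 I₀.
I₂ = I₁ cos²(54°) = 0.9806 · 0.3455 I₀ = 0.3388 I₀.
Transmitted fraction = 0.3388.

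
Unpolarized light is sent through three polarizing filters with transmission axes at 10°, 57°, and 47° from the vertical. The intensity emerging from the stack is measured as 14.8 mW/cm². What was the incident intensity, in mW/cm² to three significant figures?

I₀ ≈ 65.6 mW/cm²

Unpolarized light through the first polarizer → I₁ = ½ I₀, now polarized at 10°.
I₂ = I₁ cos²(57° − 10°) = 0.5 I₀ · cos²(47°) = 0.2326 I₀.
I₃ = I₂ cos²(47° − 57°) = 0.2326 I₀ · cos²(10°) = 0.2255 I₀.
So 14.8 mW/cm² = 0.2255 I₀, giving I₀ = 14.8/0.2255 = 65.62 mW/cm².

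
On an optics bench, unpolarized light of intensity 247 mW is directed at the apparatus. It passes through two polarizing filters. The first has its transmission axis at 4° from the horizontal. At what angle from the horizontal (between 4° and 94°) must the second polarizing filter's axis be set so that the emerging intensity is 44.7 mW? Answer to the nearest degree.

θ ≈ 57°

Unpolarized light through the first polarizer → I₁ = ½ I₀, now polarized at 4°.
Target fraction: 44.7 / 247 mW = 0.181 of I₀.
Need I₂/I₀ = 0.181, so cos²(θ − 4°) = 0.181 / 0.5 = 0.3619.
θ − 4° = arccos(√0.3619) = 53.0°, giving θ ≈ 4 + 53.0 = 57.0°.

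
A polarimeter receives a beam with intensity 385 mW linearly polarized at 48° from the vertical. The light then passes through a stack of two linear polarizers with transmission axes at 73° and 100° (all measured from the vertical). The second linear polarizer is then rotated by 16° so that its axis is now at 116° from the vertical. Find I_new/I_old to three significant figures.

I_new/I_old ≈ 0.674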